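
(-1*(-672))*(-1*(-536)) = 360192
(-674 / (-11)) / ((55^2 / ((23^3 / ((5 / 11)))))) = 8200558/15125 = 542.19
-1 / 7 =-0.14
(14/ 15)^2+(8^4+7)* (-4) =-3692504/225 = -16411.13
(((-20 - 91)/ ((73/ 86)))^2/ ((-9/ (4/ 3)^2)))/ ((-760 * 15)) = 0.30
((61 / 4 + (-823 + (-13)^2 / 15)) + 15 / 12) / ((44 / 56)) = -166999/165 = -1012.12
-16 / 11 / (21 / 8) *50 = -6400/231 = -27.71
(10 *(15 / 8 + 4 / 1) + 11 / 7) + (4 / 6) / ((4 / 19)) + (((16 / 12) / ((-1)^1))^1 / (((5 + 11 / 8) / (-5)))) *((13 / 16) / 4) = 272893/4284 = 63.70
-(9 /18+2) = -5/2 = -2.50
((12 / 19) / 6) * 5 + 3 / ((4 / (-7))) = -359/76 = -4.72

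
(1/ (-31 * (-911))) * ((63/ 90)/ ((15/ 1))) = 7/4236150 = 0.00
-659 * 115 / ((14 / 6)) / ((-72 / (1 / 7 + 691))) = 183323915/588 = 311775.37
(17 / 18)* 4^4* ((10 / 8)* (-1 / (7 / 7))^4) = 302.22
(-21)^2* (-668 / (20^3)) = -73647/2000 = -36.82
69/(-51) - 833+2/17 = -14182/17 = -834.24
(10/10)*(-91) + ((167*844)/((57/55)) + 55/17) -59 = 131644165/969 = 135855.69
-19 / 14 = -1.36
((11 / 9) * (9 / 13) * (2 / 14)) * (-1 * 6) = -66/91 = -0.73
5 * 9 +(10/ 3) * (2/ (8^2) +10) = 1255/16 = 78.44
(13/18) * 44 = 286/9 = 31.78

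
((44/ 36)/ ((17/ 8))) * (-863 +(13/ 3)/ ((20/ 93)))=-41206/85 = -484.78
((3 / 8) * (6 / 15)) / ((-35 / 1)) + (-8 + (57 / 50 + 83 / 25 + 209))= 143819/700 = 205.46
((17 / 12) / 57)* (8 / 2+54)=493/342 = 1.44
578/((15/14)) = 8092/15 = 539.47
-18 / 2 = -9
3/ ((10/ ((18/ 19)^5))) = 2834352/12380495 = 0.23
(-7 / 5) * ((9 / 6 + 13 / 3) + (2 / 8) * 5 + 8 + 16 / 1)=-2611/60 = -43.52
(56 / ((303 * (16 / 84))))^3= 941192/1030301 = 0.91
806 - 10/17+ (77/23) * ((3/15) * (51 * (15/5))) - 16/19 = 33691003/37145 = 907.01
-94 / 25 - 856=-21494/25 = -859.76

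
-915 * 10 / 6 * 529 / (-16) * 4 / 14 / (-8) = -806725/448 = -1800.73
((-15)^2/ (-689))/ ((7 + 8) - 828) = 75/186719 = 0.00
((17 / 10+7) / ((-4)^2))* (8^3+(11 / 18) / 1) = 278.73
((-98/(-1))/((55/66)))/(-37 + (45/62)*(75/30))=-72912/21815 = -3.34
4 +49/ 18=121/18 = 6.72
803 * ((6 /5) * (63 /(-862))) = -151767/2155 = -70.43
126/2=63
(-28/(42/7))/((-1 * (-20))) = -7/30 = -0.23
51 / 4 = 12.75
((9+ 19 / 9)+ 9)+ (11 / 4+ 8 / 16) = 841/36 = 23.36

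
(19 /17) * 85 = 95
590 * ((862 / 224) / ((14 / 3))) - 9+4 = 377515/784 = 481.52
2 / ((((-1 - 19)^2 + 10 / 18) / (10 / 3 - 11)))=-138/3605 = -0.04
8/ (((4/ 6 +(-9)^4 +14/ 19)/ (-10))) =-4560/374057 = -0.01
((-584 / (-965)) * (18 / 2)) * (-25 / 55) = -2.48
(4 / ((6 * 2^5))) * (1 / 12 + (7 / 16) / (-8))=11/18432 = 0.00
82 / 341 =0.24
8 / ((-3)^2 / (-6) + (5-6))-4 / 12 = -53/15 = -3.53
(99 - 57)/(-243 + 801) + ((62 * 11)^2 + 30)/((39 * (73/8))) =38454945/29419 = 1307.15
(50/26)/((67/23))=575/871 = 0.66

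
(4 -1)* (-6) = -18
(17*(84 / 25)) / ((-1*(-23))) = 1428/575 = 2.48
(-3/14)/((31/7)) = -3/62 = -0.05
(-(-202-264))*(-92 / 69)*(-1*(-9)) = -5592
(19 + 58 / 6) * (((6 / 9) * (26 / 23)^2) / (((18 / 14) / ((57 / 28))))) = 552292/14283 = 38.67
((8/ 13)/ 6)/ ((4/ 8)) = 8/39 = 0.21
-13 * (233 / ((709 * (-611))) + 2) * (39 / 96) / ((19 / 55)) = -619307975/20260384 = -30.57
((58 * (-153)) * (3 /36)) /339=-493/226 = -2.18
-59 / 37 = -1.59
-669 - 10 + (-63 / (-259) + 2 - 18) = -694.76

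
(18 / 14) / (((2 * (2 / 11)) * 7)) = 99/196 = 0.51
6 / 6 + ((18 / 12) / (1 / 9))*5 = 137/2 = 68.50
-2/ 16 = -1/8 = -0.12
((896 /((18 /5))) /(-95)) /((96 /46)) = -644/513 = -1.26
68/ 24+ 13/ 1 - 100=-505/6 = -84.17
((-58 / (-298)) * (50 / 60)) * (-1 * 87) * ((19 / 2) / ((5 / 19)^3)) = -109599961/14900 = -7355.70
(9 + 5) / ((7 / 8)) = 16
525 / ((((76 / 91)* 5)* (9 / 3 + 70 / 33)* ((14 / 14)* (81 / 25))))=67375/8892 = 7.58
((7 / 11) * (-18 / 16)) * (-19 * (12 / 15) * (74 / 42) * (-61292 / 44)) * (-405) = 237964797/22 = 10816581.68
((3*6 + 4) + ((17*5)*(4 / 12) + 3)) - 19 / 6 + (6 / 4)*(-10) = 211/6 = 35.17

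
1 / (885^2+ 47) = 1/783272 = 0.00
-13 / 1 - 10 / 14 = -96/7 = -13.71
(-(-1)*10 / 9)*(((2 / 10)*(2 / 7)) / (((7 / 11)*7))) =44/3087 = 0.01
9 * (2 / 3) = 6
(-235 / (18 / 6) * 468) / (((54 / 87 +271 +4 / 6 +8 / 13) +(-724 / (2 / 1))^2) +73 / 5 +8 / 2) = -51828075/185675567 = -0.28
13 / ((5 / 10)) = 26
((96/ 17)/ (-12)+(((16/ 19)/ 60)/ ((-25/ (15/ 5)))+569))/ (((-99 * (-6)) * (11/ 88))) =7.66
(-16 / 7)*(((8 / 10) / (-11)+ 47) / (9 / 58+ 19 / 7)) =-2395168/64075 = -37.38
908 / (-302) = -454/151 = -3.01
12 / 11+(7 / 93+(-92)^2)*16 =138541100/1023 = 135426.30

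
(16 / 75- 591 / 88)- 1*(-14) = 7.50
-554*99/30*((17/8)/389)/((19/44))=-1709367/73910 = -23.13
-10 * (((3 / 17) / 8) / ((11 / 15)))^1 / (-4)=0.08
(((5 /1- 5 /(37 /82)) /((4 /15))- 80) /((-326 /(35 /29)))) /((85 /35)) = 219275/1399192 = 0.16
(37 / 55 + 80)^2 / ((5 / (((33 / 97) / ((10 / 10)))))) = 59060907/133375 = 442.82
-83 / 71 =-1.17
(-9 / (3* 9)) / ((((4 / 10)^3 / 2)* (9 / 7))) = -875/108 = -8.10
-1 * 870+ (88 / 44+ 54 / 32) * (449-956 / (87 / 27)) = -308.36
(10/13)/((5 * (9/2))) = 4/117 = 0.03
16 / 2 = 8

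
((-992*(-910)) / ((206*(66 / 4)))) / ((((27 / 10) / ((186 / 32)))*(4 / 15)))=21862750/10197 = 2144.04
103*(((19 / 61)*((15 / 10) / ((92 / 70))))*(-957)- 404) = -76652.83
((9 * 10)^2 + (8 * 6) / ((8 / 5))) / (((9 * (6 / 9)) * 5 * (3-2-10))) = -271/9 = -30.11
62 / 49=1.27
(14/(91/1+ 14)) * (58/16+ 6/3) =0.75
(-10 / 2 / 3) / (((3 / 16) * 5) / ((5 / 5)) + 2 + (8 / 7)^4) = -192080/535149 = -0.36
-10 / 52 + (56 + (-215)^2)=1203301/26 = 46280.81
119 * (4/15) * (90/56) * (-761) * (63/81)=-90559/3 = -30186.33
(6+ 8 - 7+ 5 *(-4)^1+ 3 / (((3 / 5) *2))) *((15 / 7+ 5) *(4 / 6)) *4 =-200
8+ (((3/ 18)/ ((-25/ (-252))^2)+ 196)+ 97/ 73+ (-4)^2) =10870757/45625 = 238.26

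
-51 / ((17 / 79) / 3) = -711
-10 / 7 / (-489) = 10/3423 = 0.00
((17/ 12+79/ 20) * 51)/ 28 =391/40 = 9.78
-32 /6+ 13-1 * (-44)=155/3 = 51.67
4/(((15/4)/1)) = 1.07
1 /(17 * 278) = 1/4726 = 0.00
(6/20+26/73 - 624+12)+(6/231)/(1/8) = -34351957/56210 = -611.14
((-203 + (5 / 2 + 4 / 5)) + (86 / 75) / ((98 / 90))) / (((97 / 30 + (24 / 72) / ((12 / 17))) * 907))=-1752066/29643481 = -0.06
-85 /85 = -1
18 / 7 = 2.57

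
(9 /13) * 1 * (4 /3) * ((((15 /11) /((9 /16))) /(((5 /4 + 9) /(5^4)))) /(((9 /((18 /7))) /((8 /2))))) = 6400000/41041 = 155.94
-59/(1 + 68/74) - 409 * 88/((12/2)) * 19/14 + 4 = -12178181/1491 = -8167.79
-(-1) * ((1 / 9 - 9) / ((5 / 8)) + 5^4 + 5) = 5542/9 = 615.78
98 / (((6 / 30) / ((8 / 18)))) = 1960/9 = 217.78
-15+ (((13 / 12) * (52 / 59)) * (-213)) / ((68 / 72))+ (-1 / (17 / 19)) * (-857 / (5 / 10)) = 1690367/1003 = 1685.31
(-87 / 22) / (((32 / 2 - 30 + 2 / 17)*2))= 1479/10384 = 0.14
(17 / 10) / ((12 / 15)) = 17/8 = 2.12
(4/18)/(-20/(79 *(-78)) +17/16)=32864/157611 = 0.21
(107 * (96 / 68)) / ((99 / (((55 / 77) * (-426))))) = -607760/1309 = -464.29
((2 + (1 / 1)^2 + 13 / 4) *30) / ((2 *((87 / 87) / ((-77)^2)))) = 2223375/4 = 555843.75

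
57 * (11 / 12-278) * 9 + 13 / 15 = -8528573/60 = -142142.88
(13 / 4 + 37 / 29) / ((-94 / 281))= -147525/10904 = -13.53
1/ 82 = 0.01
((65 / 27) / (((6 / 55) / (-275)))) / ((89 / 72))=-3932500/801 = -4909.49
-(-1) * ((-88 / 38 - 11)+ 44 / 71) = -17127/1349 = -12.70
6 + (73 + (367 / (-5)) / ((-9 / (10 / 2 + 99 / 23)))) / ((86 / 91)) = 14556523/89010 = 163.54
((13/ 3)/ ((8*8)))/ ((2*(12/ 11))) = 143/4608 = 0.03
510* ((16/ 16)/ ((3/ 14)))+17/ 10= 23817/10 = 2381.70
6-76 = -70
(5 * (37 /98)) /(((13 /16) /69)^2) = 112740480/8281 = 13614.36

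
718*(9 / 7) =6462/7 = 923.14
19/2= 9.50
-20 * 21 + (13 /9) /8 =-30227/72 = -419.82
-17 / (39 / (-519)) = 226.23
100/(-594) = -50/297 = -0.17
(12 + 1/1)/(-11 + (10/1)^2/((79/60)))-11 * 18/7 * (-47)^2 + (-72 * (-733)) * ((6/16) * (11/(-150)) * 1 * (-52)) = 237981961/18325 = 12986.74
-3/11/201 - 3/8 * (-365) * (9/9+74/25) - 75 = 13767857/29480 = 467.02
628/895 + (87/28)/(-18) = 79549/150360 = 0.53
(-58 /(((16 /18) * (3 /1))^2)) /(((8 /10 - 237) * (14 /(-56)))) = -1305/9448 = -0.14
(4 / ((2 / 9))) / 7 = 18/7 = 2.57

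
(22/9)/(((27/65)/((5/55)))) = 130/243 = 0.53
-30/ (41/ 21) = -630/41 = -15.37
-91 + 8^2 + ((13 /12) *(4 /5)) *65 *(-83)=-14108/3 = -4702.67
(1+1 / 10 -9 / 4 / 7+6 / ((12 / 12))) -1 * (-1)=1089/140 = 7.78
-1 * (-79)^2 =-6241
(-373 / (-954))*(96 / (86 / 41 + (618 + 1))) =244688/4048935 = 0.06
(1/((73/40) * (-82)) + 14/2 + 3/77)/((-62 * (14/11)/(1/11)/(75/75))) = -810333/100020074 = -0.01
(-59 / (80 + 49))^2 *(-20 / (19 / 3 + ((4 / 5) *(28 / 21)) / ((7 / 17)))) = -2436700/5197539 = -0.47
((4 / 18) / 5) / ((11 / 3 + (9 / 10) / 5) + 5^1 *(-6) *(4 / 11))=-220/34959 = -0.01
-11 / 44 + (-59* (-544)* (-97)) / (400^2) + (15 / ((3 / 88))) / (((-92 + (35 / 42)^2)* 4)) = -343704267/16435000 = -20.91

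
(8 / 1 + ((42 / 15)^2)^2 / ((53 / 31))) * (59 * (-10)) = -171795728/6625 = -25931.43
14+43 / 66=967/66 = 14.65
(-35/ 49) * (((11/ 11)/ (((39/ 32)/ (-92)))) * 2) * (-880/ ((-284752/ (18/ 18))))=1619200/4858581 = 0.33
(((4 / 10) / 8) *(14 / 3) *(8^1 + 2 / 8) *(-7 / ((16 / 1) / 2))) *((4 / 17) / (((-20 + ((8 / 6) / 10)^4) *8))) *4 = 0.01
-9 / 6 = -3/2 = -1.50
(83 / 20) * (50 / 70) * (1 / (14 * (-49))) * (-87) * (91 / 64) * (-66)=-3097809/87808 = -35.28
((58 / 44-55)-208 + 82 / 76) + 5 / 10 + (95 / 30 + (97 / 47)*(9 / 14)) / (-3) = -323782633/1237698 = -261.60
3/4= 0.75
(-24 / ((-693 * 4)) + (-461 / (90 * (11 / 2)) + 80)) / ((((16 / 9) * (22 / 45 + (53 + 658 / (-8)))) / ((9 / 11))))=-22194243/17539676 = -1.27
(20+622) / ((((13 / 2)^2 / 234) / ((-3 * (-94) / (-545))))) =-1839.83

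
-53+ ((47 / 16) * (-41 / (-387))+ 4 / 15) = -1622989/30960 = -52.42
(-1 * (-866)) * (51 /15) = 14722/5 = 2944.40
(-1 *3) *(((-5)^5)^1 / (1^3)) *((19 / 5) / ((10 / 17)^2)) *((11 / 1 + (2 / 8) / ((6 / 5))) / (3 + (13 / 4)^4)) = 295415800/29329 = 10072.48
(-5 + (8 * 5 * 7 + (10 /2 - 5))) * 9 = 2475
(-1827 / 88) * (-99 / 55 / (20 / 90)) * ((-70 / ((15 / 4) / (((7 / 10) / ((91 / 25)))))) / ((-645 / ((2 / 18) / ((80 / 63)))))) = 805707/9838400 = 0.08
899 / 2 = 449.50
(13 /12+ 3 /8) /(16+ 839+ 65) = 7/4416 = 0.00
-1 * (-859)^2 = -737881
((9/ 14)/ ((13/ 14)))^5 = 59049/371293 = 0.16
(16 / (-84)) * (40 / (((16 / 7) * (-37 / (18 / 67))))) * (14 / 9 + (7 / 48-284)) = -203255/29748 = -6.83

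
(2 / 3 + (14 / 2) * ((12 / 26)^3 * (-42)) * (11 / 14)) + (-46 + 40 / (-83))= -37487480/547053 = -68.53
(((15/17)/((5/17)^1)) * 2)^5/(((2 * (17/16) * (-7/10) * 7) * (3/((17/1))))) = -207360/49 = -4231.84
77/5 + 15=152/5 = 30.40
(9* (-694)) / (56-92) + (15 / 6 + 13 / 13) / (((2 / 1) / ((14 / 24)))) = 8377/48 = 174.52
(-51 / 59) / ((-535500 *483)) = 1/299218500 = 0.00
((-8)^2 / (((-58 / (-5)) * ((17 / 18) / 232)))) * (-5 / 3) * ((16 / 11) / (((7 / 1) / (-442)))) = 15974400/77 = 207459.74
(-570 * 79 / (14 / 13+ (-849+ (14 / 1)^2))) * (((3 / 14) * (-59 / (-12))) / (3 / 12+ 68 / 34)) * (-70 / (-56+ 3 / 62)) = 142757108/3527973 = 40.46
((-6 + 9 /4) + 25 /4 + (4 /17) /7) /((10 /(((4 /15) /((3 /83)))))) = 5561/2975 = 1.87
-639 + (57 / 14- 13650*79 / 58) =-7806231/406 = -19227.17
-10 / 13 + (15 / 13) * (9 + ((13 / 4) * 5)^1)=1475/52 = 28.37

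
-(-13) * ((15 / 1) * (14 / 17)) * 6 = 16380/17 = 963.53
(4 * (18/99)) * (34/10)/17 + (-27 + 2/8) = -26.60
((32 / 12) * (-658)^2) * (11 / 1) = 38100832/3 = 12700277.33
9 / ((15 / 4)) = 12/5 = 2.40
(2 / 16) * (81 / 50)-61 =-24319/400 = -60.80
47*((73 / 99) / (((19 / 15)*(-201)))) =-17155/126027 = -0.14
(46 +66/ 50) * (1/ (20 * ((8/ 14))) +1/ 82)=4.72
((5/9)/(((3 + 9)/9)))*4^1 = 5/3 = 1.67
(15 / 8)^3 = 3375/512 = 6.59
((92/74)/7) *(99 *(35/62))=11385/1147 = 9.93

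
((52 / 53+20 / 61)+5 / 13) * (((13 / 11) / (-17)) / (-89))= 6471/4891529 = 0.00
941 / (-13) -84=-2033/13 = -156.38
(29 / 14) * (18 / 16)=261/112 = 2.33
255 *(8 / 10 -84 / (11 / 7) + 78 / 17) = -134826/11 = -12256.91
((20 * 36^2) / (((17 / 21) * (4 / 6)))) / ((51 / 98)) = 26671680/289 = 92289.55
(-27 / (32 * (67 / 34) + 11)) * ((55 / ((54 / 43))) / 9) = -40205/22662 = -1.77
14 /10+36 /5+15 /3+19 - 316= -1417/5 = -283.40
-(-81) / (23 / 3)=243/23 = 10.57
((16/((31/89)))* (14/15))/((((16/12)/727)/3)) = 70129.70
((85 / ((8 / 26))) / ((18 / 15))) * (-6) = -5525/4 = -1381.25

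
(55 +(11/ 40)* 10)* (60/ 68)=3465/68 = 50.96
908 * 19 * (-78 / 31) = -1345656/31 = -43408.26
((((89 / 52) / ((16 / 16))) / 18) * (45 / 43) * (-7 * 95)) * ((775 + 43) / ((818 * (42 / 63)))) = -887775/8944 = -99.26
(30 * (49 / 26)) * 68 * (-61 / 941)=-3048780/12233 = -249.23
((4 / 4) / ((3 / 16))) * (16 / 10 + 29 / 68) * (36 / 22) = 16536/935 = 17.69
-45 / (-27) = 5/3 = 1.67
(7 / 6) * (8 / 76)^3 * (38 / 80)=7/10830 = 0.00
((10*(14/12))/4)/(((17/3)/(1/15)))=7/204 = 0.03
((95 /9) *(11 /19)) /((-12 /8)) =-110/27 = -4.07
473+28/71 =473.39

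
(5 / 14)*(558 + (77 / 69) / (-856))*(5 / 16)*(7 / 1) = 823940875/1890048 = 435.94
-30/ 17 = -1.76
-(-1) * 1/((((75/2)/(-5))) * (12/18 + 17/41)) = -82/665 = -0.12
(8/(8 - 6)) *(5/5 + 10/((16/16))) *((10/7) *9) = 3960/7 = 565.71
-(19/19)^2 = -1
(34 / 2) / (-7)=-17/7 = -2.43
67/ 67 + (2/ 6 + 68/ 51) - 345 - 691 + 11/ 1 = -3067/3 = -1022.33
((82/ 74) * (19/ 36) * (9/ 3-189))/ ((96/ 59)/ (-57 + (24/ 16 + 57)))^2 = -84062669/909312 = -92.45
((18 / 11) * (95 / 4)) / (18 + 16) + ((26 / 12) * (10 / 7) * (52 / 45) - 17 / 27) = 578231/141372 = 4.09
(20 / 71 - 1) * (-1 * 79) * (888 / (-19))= -3577752/1349 = -2652.15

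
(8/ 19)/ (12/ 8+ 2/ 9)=144/589 = 0.24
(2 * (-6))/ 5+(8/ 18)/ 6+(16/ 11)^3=135026/179685 = 0.75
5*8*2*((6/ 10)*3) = 144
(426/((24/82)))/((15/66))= 32021/5 = 6404.20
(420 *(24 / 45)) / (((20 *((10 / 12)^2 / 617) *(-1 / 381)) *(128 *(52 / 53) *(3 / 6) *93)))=-261640701/403000 = -649.23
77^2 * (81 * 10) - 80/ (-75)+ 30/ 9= 24012472/5 = 4802494.40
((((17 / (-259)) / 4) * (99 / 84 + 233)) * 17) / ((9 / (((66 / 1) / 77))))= -1894973/304584 = -6.22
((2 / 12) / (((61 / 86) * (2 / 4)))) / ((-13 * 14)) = -43/16653 = 0.00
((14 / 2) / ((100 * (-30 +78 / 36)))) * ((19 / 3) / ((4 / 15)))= -399/6680 = -0.06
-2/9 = -0.22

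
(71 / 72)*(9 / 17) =71/136 = 0.52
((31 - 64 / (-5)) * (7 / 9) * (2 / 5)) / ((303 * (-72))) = -511/818100 = 0.00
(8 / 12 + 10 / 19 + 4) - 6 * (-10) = 3716/57 = 65.19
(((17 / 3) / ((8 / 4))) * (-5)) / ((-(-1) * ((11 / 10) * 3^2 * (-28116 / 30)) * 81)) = 2125/112731102 = 0.00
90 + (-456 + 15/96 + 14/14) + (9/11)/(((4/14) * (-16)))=-16061/44 = -365.02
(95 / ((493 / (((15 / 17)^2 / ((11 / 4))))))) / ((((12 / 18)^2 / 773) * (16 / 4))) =148705875/6268988 = 23.72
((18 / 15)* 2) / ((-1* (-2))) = 6/5 = 1.20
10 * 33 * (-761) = -251130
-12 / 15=-4/5 = -0.80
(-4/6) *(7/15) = -14/45 = -0.31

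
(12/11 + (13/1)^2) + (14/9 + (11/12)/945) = 21411301/124740 = 171.65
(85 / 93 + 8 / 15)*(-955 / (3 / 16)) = -2056688/279 = -7371.64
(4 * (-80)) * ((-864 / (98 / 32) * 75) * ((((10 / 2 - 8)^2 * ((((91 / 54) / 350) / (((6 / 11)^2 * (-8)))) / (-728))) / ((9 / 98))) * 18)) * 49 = 1626240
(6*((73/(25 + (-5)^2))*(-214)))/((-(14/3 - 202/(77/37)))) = -5413023/266800 = -20.29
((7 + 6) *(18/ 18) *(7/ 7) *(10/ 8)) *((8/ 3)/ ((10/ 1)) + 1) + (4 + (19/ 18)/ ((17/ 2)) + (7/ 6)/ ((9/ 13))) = 26.39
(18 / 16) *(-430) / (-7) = 1935/28 = 69.11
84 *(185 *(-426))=-6620040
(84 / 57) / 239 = 28/4541 = 0.01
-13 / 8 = -1.62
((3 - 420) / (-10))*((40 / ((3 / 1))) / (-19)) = -29.26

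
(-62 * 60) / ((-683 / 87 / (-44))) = -14240160/683 = -20849.43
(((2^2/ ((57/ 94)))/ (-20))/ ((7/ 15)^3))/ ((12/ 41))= -144525/13034 = -11.09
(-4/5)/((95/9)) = -36/475 = -0.08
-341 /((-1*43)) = 7.93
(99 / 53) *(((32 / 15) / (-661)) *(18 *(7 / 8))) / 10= -8316/875825 = -0.01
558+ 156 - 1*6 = 708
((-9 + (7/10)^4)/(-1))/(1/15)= 262797/2000 = 131.40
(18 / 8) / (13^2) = 9/676 = 0.01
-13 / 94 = -0.14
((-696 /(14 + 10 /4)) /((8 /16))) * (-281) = 260768/11 = 23706.18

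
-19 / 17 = -1.12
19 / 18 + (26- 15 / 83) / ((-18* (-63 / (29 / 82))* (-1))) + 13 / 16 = 57422053/30872016 = 1.86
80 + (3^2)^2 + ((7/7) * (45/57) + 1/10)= 30759/190 = 161.89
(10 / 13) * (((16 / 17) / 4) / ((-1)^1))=-40/221 = -0.18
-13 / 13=-1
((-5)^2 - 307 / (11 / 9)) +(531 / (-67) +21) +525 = 229865/737 = 311.89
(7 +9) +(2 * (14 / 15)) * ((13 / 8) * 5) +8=235/6 = 39.17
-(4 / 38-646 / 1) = 12272/19 = 645.89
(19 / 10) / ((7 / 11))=209/70 = 2.99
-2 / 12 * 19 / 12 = -19/72 = -0.26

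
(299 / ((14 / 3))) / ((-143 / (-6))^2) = 0.11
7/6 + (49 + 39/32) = 4933/96 = 51.39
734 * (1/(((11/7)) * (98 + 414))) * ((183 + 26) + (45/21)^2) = 194.86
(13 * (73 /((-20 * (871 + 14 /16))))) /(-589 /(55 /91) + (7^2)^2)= -10439/273615300 = 0.00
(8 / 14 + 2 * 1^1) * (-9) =-162/7 = -23.14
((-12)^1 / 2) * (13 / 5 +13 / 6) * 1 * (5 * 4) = -572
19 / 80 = 0.24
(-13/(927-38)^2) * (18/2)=-117/790321 = 0.00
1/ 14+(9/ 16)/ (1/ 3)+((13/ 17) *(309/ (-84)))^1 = -2007/1904 = -1.05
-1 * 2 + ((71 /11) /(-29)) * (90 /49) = -37652/15631 = -2.41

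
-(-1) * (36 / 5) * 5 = 36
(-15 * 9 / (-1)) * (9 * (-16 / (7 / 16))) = -311040/7 = -44434.29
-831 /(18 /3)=-277/2 = -138.50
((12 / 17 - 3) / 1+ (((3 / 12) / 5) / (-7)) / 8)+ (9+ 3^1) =184783/19040 = 9.70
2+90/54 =11/3 = 3.67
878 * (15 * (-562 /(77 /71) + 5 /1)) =-520438890/77 = -6758946.62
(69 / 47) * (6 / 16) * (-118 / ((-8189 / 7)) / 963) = 9499/164729924 = 0.00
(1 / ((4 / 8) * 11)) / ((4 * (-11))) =-1/242 = 0.00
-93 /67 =-1.39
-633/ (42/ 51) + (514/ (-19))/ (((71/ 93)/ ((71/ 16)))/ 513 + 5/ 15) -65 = -203859805/222866 = -914.72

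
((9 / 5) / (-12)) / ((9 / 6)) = -1/10 = -0.10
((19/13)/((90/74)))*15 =703/39 = 18.03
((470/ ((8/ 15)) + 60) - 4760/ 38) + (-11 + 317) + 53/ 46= 1963247/1748 = 1123.14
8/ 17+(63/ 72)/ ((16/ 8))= 0.91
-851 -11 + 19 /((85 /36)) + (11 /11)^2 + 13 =-71396/85 = -839.95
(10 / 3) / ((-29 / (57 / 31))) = -190/899 = -0.21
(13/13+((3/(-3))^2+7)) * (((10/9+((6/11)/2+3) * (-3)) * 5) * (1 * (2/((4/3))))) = -6465/11 = -587.73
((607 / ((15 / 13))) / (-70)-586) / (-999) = 16843/28350 = 0.59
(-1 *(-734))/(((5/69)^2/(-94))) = -328489956/25 = -13139598.24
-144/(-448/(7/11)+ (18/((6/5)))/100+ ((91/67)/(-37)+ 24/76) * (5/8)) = 30144640/147305881 = 0.20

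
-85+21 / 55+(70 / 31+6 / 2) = -79.36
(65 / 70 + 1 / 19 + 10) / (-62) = -2921/16492 = -0.18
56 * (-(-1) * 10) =560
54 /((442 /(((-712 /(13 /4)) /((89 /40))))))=-34560/2873 = -12.03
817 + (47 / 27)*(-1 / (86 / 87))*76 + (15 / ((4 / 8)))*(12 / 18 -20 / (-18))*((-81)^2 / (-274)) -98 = -691.91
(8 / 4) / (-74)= -1/37 = -0.03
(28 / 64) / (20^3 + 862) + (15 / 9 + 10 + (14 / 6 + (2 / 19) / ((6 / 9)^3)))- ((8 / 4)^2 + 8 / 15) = 9.82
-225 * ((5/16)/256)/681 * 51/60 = -1275/3719168 = 0.00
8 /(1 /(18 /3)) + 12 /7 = 348/7 = 49.71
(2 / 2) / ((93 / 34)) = 34/93 = 0.37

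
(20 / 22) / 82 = 5/451 = 0.01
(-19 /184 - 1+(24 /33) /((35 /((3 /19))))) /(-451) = 1480529/607027960 = 0.00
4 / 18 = 2/9 = 0.22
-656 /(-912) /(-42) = -41/2394 = -0.02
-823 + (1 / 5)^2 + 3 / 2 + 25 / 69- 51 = -3008737/3450 = -872.10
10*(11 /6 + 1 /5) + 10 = 91/3 = 30.33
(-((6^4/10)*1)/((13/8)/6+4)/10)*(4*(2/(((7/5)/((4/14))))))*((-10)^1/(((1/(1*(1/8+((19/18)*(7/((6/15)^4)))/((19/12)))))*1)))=90782208/10045 = 9037.55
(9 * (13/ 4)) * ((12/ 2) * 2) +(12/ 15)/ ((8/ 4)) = 1757/5 = 351.40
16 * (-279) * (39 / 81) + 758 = -4174/3 = -1391.33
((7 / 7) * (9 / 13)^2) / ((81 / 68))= 68/169 = 0.40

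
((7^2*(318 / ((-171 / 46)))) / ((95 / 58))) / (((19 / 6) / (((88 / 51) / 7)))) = -348419456/1749045 = -199.21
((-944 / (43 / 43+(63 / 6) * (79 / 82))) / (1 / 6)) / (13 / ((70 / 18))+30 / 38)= -51476320/417467 = -123.31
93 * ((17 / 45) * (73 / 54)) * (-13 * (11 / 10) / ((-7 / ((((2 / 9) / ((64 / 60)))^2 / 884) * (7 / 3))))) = 24893/2239488 = 0.01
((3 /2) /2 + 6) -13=-25/4 = -6.25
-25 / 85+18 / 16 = 113/136 = 0.83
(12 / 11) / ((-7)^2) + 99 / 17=53565/9163 = 5.85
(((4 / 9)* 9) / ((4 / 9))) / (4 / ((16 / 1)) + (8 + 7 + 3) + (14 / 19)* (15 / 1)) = 684/2227 = 0.31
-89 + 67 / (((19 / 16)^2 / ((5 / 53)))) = -1617077/19133 = -84.52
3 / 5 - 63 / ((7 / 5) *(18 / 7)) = -169/10 = -16.90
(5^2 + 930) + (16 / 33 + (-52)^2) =120763/33 = 3659.48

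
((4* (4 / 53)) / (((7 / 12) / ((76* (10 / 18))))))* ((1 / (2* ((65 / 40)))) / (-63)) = -97280/911547 = -0.11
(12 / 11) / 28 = 3/77 = 0.04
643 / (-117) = -643/117 = -5.50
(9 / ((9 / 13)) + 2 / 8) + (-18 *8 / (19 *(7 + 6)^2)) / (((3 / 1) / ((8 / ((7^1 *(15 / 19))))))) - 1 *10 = 76383/23660 = 3.23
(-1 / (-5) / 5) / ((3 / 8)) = 8/75 = 0.11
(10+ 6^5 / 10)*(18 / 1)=70884/5 = 14176.80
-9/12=-3/4 = -0.75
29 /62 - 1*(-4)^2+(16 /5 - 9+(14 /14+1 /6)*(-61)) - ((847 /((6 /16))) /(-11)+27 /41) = 2138633/19065 = 112.18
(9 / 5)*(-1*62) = -558/5 = -111.60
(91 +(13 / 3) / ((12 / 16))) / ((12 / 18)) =871/6 = 145.17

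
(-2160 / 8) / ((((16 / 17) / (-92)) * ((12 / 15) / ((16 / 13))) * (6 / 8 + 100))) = 2111400/5239 = 403.02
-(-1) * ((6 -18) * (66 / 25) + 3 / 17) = -13389/425 = -31.50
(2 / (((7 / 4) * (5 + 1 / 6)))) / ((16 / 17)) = 51/217 = 0.24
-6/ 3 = -2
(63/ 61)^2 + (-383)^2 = 545833738/3721 = 146690.07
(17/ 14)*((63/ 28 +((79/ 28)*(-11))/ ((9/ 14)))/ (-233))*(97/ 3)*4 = 31.02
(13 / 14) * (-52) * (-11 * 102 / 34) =11154/7 = 1593.43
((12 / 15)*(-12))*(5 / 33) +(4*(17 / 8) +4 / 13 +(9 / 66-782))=-110755/143 = -774.51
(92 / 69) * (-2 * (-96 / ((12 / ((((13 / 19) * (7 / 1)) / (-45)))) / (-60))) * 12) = 93184/57 = 1634.81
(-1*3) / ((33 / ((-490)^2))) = -240100/11 = -21827.27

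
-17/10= -1.70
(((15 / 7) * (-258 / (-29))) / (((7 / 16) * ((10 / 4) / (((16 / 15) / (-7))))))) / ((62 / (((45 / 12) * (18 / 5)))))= -891648/1541785 = -0.58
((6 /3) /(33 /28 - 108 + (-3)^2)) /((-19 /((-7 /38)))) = -196/988779 = 0.00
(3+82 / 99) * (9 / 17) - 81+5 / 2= -28601/374 = -76.47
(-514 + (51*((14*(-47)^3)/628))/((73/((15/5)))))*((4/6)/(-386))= 122976341/13271838 = 9.27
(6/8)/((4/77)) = 231/16 = 14.44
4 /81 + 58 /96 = 0.65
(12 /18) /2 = 1/3 = 0.33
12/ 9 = 4/3 = 1.33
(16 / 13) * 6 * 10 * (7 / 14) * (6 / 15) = 192/13 = 14.77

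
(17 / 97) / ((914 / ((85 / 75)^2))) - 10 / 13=-199416631/259324650 = -0.77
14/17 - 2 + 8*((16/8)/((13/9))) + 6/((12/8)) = 3072/221 = 13.90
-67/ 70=-0.96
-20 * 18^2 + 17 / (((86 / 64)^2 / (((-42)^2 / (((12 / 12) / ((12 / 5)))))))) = 308584944/9245 = 33378.58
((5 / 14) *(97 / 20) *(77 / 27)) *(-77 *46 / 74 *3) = -1889657/2664 = -709.33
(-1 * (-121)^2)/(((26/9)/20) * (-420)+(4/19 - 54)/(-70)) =4172685/17071 = 244.43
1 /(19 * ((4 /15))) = 15/76 = 0.20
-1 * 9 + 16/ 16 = -8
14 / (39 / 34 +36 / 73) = 34748/4071 = 8.54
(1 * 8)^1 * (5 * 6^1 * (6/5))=288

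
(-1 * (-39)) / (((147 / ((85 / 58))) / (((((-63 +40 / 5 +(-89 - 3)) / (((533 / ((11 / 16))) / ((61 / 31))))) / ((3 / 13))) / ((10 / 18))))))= -1334619/1179488 = -1.13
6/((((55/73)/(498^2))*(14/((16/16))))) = 54312876/385 = 141072.41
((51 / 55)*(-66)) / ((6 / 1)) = -51/5 = -10.20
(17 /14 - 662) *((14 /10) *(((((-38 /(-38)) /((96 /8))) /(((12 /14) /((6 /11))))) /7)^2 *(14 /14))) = -841/15840 = -0.05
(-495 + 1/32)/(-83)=15839/2656 = 5.96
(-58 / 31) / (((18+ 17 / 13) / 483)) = -46.80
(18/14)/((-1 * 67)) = -0.02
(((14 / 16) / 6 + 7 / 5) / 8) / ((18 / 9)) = 371/3840 = 0.10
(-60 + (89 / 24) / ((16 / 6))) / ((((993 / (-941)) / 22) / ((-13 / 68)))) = -504745813/2160768 = -233.60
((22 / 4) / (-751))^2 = 121/2256004 = 0.00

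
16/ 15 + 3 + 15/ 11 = 896/165 = 5.43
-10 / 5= -2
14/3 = 4.67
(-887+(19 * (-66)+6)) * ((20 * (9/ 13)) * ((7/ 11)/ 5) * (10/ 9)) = -4180.42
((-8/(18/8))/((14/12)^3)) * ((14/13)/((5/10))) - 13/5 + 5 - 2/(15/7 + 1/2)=-3.18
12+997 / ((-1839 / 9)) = 4365/613 = 7.12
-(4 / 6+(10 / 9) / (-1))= 4/9 = 0.44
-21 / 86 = -0.24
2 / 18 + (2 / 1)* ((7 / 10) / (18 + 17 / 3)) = 544/3195 = 0.17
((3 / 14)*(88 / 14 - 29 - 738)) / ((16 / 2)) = -15975/784 = -20.38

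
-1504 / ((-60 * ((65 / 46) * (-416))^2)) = 24863/342732000 = 0.00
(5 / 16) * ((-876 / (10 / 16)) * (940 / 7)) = -411720/7 = -58817.14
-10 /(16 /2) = -5/4 = -1.25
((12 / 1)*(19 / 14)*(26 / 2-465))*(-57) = 2937096/7 = 419585.14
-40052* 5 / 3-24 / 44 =-2202878/33 = -66753.88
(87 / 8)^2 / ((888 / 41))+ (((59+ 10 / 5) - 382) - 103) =-7928813/18944 = -418.54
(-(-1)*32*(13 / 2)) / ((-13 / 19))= -304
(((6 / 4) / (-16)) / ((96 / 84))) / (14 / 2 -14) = 3/256 = 0.01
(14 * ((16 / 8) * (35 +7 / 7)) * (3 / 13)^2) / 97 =9072/16393 = 0.55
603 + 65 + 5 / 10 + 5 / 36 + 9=24395/36 = 677.64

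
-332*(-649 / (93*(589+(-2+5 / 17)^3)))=264648571/66712806 = 3.97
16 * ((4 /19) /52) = 16/247 = 0.06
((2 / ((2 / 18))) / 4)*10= 45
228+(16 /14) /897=1431620/6279 = 228.00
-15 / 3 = -5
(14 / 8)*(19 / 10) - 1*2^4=-507/40 = -12.68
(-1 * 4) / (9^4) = -4/6561 = 0.00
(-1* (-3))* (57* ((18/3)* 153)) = 156978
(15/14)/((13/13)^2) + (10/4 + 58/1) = 431/7 = 61.57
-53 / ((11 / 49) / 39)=-101283/11 = -9207.55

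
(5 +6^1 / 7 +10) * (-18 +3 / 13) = -3663/13 = -281.77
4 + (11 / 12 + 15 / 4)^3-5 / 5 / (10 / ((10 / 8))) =105.50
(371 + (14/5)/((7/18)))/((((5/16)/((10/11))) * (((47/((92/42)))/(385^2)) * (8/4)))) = 535833760/141 = 3800239.43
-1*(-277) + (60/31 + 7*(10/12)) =52967/186 = 284.77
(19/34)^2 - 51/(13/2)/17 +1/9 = -5159/135252 = -0.04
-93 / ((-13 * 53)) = 93/689 = 0.13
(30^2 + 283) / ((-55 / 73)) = -86359/55 = -1570.16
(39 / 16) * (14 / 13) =21/8 = 2.62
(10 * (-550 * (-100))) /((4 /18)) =2475000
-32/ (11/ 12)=-384/11 = -34.91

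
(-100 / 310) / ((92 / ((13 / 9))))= -65/12834 = -0.01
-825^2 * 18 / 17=-12251250/17 = -720661.76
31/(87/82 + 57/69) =58466/3559 = 16.43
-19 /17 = -1.12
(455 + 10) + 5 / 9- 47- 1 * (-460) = 7907/9 = 878.56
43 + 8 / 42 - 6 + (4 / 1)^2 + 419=9916/21 = 472.19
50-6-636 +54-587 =-1125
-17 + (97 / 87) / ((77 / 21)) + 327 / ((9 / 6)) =64216/319 = 201.30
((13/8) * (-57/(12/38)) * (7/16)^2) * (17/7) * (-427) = 238465409/4096 = 58219.09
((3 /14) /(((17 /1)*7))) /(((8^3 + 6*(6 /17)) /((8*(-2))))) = -6/107065 = 0.00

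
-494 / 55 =-8.98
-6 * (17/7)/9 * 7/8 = -17/12 = -1.42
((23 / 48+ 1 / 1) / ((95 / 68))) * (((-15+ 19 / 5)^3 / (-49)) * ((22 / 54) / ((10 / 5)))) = 5948096/961875 = 6.18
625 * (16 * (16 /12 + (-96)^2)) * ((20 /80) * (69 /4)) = 397497500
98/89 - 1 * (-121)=10867/89 = 122.10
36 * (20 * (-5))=-3600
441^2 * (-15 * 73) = -212956695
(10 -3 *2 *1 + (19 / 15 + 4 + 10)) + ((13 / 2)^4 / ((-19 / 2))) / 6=-54949/4560 = -12.05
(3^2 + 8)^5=1419857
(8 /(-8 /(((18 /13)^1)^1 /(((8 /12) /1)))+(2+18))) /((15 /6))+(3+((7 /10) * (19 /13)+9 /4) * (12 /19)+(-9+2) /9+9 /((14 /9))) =174250613/16961490 = 10.27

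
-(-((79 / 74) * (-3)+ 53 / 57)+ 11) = -55985/4218 = -13.27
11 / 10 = 1.10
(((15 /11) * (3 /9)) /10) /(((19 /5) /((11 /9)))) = 5/342 = 0.01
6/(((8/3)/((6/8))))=1.69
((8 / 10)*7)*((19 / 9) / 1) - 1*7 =217/45 = 4.82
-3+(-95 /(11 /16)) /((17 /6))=-9681/187 = -51.77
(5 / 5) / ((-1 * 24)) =-1/24 = -0.04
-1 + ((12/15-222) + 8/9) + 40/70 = -220.74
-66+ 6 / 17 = -1116/17 = -65.65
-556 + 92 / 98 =-27198/49 = -555.06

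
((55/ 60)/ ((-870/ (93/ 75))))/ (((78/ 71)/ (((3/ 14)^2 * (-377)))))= 0.02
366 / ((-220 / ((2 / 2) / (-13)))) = 183/1430 = 0.13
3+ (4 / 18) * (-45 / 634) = 946/317 = 2.98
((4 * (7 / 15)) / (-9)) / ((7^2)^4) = -4/111178305 = 0.00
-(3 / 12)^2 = -1/16 = -0.06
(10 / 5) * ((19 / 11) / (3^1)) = 38/33 = 1.15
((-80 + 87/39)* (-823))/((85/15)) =2496159/221 = 11294.84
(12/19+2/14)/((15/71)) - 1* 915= -1818112/1995 = -911.33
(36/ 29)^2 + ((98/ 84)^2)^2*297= 22273859/40368 = 551.77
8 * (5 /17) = 40/17 = 2.35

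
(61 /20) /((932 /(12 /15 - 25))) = -0.08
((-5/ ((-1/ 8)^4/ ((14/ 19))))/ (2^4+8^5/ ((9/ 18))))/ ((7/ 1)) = -2560/77843 = -0.03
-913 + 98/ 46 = -20950/23 = -910.87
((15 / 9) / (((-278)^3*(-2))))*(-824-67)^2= 1323135/42969904 = 0.03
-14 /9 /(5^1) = -14/45 = -0.31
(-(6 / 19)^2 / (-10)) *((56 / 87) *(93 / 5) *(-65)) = -406224/52345 = -7.76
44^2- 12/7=13540/7 = 1934.29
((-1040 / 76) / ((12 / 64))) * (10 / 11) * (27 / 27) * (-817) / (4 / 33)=447200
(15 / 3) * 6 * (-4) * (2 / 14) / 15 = -8/7 = -1.14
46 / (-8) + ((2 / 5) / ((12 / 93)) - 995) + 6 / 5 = -19929/20 = -996.45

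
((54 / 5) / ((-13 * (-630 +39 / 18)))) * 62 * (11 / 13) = 220968/3183115 = 0.07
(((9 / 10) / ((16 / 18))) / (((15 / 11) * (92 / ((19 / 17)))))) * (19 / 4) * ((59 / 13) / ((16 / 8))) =6325803/65062400 = 0.10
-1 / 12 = -0.08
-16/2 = -8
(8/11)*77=56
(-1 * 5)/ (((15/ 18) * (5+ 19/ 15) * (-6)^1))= 15/94 = 0.16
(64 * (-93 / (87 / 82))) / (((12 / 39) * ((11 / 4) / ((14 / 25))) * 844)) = -7402304/1682725 = -4.40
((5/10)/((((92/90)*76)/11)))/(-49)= -495/342608 = 0.00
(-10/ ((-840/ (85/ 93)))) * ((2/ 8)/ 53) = 85/1656144 = 0.00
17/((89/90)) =17.19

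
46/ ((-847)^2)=46/717409 = 0.00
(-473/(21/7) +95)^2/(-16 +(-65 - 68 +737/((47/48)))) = 6.51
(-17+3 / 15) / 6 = -14/5 = -2.80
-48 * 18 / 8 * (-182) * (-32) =-628992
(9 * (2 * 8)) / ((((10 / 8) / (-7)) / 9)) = -36288/5 = -7257.60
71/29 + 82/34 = 2396/493 = 4.86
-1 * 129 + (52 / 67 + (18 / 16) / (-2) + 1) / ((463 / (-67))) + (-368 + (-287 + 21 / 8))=-5789727/7408 = -781.55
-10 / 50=-1/5 = -0.20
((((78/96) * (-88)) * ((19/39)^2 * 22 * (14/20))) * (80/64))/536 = -305767/501696 = -0.61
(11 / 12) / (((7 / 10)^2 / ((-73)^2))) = 1465475/147 = 9969.22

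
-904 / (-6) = 452/3 = 150.67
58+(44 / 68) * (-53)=403/17 = 23.71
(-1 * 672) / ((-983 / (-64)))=-43008/983 = -43.75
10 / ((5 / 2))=4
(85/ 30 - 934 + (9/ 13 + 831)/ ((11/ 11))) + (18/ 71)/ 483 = -88692661/891618 = -99.47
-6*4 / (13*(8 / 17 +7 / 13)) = -408/223 = -1.83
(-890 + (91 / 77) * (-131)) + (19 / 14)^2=-2248657/2156 = -1042.98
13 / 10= 1.30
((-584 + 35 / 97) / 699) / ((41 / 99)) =-1868229/926641 = -2.02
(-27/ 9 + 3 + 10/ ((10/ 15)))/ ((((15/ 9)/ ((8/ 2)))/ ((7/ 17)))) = 14.82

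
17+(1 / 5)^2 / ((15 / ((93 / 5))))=10656/625 = 17.05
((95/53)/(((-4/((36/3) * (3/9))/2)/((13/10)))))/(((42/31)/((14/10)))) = -4.82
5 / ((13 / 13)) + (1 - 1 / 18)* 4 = 79/9 = 8.78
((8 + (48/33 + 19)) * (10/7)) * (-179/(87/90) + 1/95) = -319335746/42427 = -7526.71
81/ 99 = 9/11 = 0.82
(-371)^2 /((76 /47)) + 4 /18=58222295/684 = 85120.31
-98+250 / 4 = -71/2 = -35.50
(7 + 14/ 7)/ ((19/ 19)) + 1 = 10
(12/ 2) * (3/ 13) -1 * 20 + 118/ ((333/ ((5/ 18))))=-18.52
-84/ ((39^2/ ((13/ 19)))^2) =-28/1647243 = 0.00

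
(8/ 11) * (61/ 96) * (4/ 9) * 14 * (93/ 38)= 13237/1881 = 7.04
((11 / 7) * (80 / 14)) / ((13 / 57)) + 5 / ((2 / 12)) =69.37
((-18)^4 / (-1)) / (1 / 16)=-1679616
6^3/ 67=216/67 = 3.22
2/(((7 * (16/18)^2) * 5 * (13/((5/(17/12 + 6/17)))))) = 4131/262808 = 0.02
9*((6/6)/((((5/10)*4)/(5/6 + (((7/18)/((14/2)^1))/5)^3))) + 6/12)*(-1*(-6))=1336501/27000 = 49.50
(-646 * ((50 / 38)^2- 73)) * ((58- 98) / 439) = -34990080/8341 = -4194.95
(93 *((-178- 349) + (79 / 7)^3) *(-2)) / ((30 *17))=-9680618/29155 = -332.04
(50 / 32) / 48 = 25/768 = 0.03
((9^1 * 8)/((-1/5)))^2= 129600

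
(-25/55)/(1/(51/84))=-0.28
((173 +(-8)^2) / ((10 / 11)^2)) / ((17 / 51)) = 860.31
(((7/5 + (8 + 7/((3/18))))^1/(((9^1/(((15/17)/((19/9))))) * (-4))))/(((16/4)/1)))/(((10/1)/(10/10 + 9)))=-0.15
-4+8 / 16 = -7/2 = -3.50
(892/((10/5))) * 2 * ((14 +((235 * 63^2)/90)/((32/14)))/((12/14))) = 4732984.52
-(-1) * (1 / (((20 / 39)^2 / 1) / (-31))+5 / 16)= -23513/200 = -117.56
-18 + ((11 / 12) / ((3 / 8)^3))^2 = 1864366/6561 = 284.16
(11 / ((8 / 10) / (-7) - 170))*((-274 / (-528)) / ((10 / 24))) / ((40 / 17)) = -16303/476320 = -0.03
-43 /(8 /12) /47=-129/94 = -1.37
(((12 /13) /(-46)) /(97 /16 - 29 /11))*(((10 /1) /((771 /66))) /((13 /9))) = -232320/66930253 = 0.00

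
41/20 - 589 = -11739/20 = -586.95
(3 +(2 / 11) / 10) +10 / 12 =1271/330 = 3.85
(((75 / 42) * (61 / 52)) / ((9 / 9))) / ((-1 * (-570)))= 305/82992 = 0.00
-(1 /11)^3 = -1/1331 = 0.00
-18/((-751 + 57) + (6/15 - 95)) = 90/3943 = 0.02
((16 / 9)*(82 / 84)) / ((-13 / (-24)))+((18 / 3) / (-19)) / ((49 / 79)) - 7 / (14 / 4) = 75680/108927 = 0.69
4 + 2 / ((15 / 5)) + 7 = 35/3 = 11.67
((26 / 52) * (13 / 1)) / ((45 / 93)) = 403/30 = 13.43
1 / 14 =0.07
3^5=243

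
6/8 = 3/4 = 0.75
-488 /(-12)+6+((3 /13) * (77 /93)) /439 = 24768611/530751 = 46.67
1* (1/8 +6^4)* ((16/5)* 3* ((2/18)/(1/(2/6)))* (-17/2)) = -176273/45 = -3917.18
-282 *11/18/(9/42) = -7238/9 = -804.22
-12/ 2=-6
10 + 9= 19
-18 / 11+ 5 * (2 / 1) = 92/11 = 8.36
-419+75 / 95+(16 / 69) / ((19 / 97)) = -546722/1311 = -417.03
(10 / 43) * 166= 1660/43 = 38.60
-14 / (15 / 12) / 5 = -56/25 = -2.24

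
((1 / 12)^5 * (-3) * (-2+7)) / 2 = -5/165888 = 0.00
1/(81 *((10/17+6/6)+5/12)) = 68/11043 = 0.01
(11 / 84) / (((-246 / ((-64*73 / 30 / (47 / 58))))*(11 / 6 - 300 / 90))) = -372592/5463045 = -0.07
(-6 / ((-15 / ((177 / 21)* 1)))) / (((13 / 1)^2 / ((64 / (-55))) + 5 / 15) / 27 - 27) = -611712/5872615 = -0.10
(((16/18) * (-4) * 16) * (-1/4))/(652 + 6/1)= 64/2961 = 0.02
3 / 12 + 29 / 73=0.65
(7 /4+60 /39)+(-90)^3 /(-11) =37909881/572 = 66276.02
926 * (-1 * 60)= -55560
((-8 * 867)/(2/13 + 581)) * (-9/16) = 101439/15110 = 6.71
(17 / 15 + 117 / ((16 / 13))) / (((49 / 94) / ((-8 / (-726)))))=1085089/533610 = 2.03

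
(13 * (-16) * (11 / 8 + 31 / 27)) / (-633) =14170/17091 = 0.83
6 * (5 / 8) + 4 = 31/4 = 7.75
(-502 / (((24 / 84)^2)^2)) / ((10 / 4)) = -602651/20 = -30132.55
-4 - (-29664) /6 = 4940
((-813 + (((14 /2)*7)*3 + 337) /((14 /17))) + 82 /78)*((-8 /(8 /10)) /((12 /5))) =765200/819 = 934.31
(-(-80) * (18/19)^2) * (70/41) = 122.59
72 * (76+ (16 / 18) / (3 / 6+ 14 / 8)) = 49504/9 = 5500.44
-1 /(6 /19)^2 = -361/36 = -10.03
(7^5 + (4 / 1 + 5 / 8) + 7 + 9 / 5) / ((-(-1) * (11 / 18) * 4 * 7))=6055353/6160 = 983.01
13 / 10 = 1.30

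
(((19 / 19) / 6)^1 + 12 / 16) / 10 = 11/120 = 0.09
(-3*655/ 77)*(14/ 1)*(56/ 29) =-220080/319 = -689.91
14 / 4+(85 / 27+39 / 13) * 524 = 3225.13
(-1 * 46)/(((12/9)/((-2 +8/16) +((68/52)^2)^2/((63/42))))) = -15.51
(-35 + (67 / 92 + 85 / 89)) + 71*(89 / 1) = 51467175/8188 = 6285.68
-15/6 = -2.50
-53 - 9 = -62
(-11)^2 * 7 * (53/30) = 1496.37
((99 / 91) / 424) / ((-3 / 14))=-33/2756 = -0.01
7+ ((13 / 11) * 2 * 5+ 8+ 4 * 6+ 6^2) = 955/11 = 86.82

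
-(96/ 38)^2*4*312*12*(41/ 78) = -18137088/361 = -50241.24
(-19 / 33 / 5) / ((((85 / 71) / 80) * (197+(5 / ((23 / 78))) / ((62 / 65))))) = -961837/26846655 = -0.04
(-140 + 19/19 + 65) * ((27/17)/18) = -111/17 = -6.53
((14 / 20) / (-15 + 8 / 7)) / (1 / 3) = -147/970 = -0.15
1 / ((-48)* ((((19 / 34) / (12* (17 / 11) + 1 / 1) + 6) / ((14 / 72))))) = -25585/38075616 = 0.00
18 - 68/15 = 13.47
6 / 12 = 1/2 = 0.50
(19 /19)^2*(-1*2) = -2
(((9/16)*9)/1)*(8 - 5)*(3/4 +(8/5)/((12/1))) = 4293/320 = 13.42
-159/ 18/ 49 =-53/294 = -0.18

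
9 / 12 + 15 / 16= 27/16 = 1.69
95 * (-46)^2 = 201020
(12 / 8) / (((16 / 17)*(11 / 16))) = 51/22 = 2.32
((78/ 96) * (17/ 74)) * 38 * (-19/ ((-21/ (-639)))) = -16993353/4144 = -4100.71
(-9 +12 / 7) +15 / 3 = -16/7 = -2.29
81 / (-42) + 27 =351/14 = 25.07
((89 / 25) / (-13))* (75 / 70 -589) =732559/4550 = 161.00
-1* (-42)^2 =-1764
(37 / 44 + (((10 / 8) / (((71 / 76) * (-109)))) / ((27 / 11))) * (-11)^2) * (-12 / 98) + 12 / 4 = 223083653/75083778 = 2.97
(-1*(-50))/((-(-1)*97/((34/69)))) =1700/6693 = 0.25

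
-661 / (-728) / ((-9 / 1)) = -661/6552 = -0.10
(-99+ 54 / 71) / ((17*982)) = -6975/1185274 = -0.01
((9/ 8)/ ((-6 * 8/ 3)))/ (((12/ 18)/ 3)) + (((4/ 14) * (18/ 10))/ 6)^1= -2067/8960 = -0.23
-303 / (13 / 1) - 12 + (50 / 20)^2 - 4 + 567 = 27765/52 = 533.94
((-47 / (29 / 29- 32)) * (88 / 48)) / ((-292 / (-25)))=12925/54312 = 0.24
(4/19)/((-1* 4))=-1/19 = -0.05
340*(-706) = -240040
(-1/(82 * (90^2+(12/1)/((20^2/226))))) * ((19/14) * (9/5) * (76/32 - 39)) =83505/620438896 = 0.00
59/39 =1.51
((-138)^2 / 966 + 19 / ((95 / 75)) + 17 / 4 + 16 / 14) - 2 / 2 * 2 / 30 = 16817/420 = 40.04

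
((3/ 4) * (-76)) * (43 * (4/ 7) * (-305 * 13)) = 38872860/7 = 5553265.71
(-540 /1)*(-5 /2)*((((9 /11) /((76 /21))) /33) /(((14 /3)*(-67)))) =-18225/616132 = -0.03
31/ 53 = 0.58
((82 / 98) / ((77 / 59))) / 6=2419/22638 = 0.11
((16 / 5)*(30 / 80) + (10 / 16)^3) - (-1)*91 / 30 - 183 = -1371053/7680 = -178.52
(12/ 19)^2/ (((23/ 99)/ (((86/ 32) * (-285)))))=-1315.09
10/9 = 1.11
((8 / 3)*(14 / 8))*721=10094/3 = 3364.67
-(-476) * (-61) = -29036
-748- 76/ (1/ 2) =-900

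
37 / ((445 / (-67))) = -2479/445 = -5.57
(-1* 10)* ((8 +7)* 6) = -900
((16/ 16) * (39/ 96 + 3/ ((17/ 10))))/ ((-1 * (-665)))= 1181/361760 = 0.00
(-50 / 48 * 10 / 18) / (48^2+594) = -125/625968 = 0.00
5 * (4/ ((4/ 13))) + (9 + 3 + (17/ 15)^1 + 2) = 1202/15 = 80.13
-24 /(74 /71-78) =213/683 = 0.31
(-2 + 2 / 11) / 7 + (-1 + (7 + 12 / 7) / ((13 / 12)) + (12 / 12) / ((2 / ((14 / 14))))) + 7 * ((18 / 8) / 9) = 9.03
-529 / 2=-264.50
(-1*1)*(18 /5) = -18/5 = -3.60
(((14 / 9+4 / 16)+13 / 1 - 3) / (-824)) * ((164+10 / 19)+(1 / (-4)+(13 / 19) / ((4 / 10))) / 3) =-5329925/2254464 = -2.36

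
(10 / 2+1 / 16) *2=81/8 = 10.12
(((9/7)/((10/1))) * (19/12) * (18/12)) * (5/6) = 57/224 = 0.25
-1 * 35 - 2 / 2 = -36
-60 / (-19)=60/19 = 3.16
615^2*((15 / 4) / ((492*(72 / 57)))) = 292125/128 = 2282.23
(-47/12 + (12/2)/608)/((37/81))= -96201/11248 = -8.55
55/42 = 1.31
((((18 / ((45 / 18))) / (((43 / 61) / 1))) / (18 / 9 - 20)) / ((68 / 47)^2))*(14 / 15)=-943243/3728100 = -0.25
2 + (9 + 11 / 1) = 22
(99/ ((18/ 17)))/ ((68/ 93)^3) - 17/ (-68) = 8857175/36992 = 239.43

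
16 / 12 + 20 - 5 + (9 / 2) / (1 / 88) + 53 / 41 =50876/123 = 413.63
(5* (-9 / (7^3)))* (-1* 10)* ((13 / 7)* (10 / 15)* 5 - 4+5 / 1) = 22650/2401 = 9.43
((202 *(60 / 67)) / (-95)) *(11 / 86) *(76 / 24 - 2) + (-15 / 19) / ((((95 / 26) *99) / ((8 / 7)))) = -68865754/240249471 = -0.29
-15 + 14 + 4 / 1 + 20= 23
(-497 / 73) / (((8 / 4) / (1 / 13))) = -497/1898 = -0.26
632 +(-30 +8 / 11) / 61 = 423750/671 = 631.52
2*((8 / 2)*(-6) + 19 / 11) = -490/11 = -44.55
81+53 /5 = 458/5 = 91.60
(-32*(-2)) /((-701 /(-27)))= 1728/701 = 2.47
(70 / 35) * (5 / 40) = 1/4 = 0.25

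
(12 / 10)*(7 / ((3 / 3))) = 42/5 = 8.40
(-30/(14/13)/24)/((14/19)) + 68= 52077/784 = 66.42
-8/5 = -1.60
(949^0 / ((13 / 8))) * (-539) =-4312/13 = -331.69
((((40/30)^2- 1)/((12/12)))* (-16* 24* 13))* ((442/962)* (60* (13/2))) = -25742080/37 = -695731.89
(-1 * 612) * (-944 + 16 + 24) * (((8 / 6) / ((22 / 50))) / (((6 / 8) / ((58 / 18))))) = 713075200/99 = 7202779.80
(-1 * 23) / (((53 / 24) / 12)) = -6624/53 = -124.98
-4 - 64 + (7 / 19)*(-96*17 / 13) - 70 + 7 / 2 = -89291/494 = -180.75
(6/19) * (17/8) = 51/76 = 0.67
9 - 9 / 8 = 63/8 = 7.88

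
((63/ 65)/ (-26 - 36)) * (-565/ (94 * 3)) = 2373/75764 = 0.03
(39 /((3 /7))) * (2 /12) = 91/6 = 15.17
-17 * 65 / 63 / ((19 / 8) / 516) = -3810.73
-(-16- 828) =844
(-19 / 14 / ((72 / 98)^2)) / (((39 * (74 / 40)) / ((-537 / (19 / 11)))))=10.83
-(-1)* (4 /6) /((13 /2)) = 4/39 = 0.10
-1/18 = -0.06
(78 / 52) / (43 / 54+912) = 81/49291 = 0.00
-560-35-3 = -598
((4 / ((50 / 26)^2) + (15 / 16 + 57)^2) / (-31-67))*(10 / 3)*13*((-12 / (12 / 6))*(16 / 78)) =537253681/294000 = 1827.39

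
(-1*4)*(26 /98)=-1.06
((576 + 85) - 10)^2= 423801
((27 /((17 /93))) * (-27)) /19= -67797/323 = -209.90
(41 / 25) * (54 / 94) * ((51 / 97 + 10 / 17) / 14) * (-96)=-97610832/13563025 = -7.20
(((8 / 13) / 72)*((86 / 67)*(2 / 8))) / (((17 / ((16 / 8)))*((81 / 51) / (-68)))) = -2924/211653 = -0.01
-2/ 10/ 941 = -1/4705 = 0.00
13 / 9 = 1.44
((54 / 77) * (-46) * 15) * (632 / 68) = -5887080/1309 = -4497.39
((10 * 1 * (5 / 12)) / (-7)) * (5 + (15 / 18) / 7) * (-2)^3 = 10750/441 = 24.38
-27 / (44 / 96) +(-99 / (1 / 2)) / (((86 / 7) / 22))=-195570/473 = -413.47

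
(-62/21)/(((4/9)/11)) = -1023/14 = -73.07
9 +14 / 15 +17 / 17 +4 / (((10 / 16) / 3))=452/15 = 30.13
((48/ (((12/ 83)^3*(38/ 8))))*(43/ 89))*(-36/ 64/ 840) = -24586841/22727040 = -1.08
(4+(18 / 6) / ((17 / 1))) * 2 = 142/17 = 8.35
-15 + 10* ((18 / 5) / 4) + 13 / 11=-53/11 = -4.82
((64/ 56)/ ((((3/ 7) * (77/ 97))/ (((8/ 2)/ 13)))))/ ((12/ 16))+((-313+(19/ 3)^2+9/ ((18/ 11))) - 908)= -21153325/18018 = -1174.01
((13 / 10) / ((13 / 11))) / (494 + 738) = 1/1120 = 0.00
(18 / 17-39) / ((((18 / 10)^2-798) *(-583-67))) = -215/2927366 = 0.00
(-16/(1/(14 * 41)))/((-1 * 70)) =656/5 = 131.20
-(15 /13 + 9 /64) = -1077/832 = -1.29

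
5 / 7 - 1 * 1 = -2/7 = -0.29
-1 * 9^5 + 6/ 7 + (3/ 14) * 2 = -413334/7 = -59047.71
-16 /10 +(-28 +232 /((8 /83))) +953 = 16652/5 = 3330.40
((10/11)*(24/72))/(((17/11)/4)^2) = 1760/867 = 2.03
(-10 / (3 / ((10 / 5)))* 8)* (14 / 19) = -2240/57 = -39.30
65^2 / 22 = 4225/22 = 192.05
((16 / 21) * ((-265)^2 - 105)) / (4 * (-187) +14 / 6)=-1121920/15659 = -71.65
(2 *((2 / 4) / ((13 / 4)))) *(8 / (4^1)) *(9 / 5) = 72/65 = 1.11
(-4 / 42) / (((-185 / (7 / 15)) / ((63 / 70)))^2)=-21/42781250 = 0.00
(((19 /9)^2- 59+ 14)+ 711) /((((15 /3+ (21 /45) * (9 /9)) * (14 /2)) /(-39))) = -3529955/5166 = -683.31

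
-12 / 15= -4/5 = -0.80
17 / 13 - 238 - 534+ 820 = 641/13 = 49.31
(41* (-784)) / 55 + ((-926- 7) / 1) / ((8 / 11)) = -821617/440 = -1867.31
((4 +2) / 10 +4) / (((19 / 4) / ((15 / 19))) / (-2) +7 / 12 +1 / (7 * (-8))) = -322/171 = -1.88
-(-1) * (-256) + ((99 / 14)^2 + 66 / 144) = -205.54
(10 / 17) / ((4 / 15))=75/34 = 2.21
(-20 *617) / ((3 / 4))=-49360/3 = -16453.33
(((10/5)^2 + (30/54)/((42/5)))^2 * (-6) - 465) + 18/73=-980390515/1738422 = -563.95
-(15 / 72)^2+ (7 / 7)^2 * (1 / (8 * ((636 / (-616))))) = -5021/30528 = -0.16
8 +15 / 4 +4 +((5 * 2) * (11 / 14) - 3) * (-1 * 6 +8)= 713/28 = 25.46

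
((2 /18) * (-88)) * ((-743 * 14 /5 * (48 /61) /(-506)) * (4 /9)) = -2662912/189405 = -14.06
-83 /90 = -0.92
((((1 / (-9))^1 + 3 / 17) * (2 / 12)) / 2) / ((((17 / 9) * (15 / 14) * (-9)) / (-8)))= 56/23409 = 0.00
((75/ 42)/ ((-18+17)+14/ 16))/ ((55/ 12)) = -240/77 = -3.12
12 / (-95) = -12/95 = -0.13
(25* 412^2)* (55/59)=233398000/59 = 3955898.31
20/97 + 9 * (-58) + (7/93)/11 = -51777443/99231 = -521.79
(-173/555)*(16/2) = -1384/555 = -2.49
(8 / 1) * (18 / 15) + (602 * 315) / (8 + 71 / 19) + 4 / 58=522743296/32335 = 16166.49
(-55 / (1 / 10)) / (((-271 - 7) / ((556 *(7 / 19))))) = 7700/19 = 405.26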